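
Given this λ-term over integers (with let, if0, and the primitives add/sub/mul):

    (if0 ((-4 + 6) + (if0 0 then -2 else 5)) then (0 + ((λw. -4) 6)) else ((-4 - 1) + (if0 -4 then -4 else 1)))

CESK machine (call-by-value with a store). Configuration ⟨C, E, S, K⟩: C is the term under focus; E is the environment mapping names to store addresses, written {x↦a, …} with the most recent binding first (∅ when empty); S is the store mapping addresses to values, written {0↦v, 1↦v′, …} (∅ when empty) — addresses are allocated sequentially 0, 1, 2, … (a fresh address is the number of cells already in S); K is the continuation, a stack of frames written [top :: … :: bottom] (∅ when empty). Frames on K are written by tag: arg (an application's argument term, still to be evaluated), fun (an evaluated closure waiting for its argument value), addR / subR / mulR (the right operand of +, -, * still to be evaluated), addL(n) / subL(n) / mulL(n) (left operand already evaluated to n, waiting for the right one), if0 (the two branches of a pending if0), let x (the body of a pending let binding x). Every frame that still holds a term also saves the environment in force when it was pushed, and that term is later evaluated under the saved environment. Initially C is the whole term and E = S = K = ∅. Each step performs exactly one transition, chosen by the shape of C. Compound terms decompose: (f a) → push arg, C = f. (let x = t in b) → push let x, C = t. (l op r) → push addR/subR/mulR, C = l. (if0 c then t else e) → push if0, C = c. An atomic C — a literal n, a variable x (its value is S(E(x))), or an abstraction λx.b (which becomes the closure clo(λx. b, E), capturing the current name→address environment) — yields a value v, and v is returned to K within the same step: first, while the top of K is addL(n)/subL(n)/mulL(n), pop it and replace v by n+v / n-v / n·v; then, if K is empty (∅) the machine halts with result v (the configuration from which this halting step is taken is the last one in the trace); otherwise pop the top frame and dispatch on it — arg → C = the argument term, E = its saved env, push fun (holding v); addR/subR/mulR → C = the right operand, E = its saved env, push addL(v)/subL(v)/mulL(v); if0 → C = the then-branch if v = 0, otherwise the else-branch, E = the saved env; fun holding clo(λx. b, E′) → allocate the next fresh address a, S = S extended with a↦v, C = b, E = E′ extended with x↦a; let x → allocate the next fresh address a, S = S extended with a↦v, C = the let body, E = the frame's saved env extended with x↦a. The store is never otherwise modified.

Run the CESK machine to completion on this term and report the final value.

Answer: -4

Derivation:
[0] [C=(if0 ((-4 + 6) + (if0 0 then -2 else 5)) then (0 + ((λw. -4) 6)) else ((-4 - 1) + (if0 -4 then -4 else 1))) | E=∅ | S=∅ | K=∅]
[1] [C=((-4 + 6) + (if0 0 then -2 else 5)) | E=∅ | S=∅ | K=[if0]]
[2] [C=(-4 + 6) | E=∅ | S=∅ | K=[addR :: if0]]
[3] [C=-4 | E=∅ | S=∅ | K=[addR :: addR :: if0]]
[4] [C=6 | E=∅ | S=∅ | K=[addL(-4) :: addR :: if0]]
[5] [C=(if0 0 then -2 else 5) | E=∅ | S=∅ | K=[addL(2) :: if0]]
[6] [C=0 | E=∅ | S=∅ | K=[if0 :: addL(2) :: if0]]
[7] [C=-2 | E=∅ | S=∅ | K=[addL(2) :: if0]]
[8] [C=(0 + ((λw. -4) 6)) | E=∅ | S=∅ | K=∅]
[9] [C=0 | E=∅ | S=∅ | K=[addR]]
[10] [C=((λw. -4) 6) | E=∅ | S=∅ | K=[addL(0)]]
[11] [C=(λw. -4) | E=∅ | S=∅ | K=[arg :: addL(0)]]
[12] [C=6 | E=∅ | S=∅ | K=[fun :: addL(0)]]
[13] [C=-4 | E={w↦0} | S={0↦6} | K=[addL(0)]]
→ final value -4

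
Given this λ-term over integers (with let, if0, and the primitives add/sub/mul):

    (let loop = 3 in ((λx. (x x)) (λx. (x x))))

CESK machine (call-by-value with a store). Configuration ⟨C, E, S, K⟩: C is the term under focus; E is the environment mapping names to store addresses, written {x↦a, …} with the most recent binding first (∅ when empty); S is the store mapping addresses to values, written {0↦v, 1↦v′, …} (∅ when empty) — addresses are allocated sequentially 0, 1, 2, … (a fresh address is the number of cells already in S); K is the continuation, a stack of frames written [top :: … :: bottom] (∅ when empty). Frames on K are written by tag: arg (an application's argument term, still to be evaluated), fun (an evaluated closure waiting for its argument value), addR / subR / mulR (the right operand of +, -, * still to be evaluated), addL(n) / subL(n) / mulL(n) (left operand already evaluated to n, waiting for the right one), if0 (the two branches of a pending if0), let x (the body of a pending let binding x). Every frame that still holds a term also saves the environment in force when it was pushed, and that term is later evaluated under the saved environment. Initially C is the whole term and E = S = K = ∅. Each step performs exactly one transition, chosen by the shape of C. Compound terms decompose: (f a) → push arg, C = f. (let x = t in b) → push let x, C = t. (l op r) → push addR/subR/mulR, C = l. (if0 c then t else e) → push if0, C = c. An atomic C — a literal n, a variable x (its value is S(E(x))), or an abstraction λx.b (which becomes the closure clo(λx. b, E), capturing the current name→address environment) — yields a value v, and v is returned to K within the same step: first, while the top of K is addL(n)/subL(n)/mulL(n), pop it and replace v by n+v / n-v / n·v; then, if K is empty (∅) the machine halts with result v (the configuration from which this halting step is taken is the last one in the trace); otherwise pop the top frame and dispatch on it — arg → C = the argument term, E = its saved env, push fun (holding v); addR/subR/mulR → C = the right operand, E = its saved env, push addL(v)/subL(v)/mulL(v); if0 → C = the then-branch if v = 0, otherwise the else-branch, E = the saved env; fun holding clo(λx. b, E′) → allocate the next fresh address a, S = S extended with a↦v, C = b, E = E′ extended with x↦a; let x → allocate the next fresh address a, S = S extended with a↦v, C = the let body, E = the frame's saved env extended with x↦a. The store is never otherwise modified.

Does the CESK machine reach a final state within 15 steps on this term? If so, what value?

Answer: DIVERGES (no final state within 15 steps)

Machine steps:
step 0: <C=(let loop = 3 in ((λx. (x x)) (λx. (x x)))), E=∅, S=∅, K=∅>
step 1: <C=3, E=∅, S=∅, K=[let loop]>
step 2: <C=((λx. (x x)) (λx. (x x))), E={loop↦0}, S={0↦3}, K=∅>
step 3: <C=(λx. (x x)), E={loop↦0}, S={0↦3}, K=[arg]>
step 4: <C=(λx. (x x)), E={loop↦0}, S={0↦3}, K=[fun]>
step 5: <C=(x x), E={x↦1, loop↦0}, S={0↦3, 1↦clo(λx. (x x), {loop↦0})}, K=∅>
step 6: <C=x, E={x↦1, loop↦0}, S={0↦3, 1↦clo(λx. (x x), {loop↦0})}, K=[arg]>
step 7: <C=x, E={x↦1, loop↦0}, S={0↦3, 1↦clo(λx. (x x), {loop↦0})}, K=[fun]>
step 8: <C=(x x), E={x↦2, loop↦0}, S={0↦3, 1↦clo(λx. (x x), {loop↦0}), 2↦clo(λx. (x x), {loop↦0})}, K=∅>
step 9: <C=x, E={x↦2, loop↦0}, S={0↦3, 1↦clo(λx. (x x), {loop↦0}), 2↦clo(λx. (x x), {loop↦0})}, K=[arg]>
step 10: <C=x, E={x↦2, loop↦0}, S={0↦3, 1↦clo(λx. (x x), {loop↦0}), 2↦clo(λx. (x x), {loop↦0})}, K=[fun]>
step 11: <C=(x x), E={x↦3, loop↦0}, S={0↦3, 1↦clo(λx. (x x), {loop↦0}), 2↦clo(λx. (x x), {loop↦0}), 3↦clo(λx. (x x), {loop↦0})}, K=∅>
step 12: <C=x, E={x↦3, loop↦0}, S={0↦3, 1↦clo(λx. (x x), {loop↦0}), 2↦clo(λx. (x x), {loop↦0}), 3↦clo(λx. (x x), {loop↦0})}, K=[arg]>
step 13: <C=x, E={x↦3, loop↦0}, S={0↦3, 1↦clo(λx. (x x), {loop↦0}), 2↦clo(λx. (x x), {loop↦0}), 3↦clo(λx. (x x), {loop↦0})}, K=[fun]>
step 14: <C=(x x), E={x↦4, loop↦0}, S={0↦3, 1↦clo(λx. (x x), {loop↦0}), 2↦clo(λx. (x x), {loop↦0}), 3↦clo(λx. (x x), {loop↦0}), 4↦clo(λx. (x x), {loop↦0})}, K=∅>
step 15: <C=x, E={x↦4, loop↦0}, S={0↦3, 1↦clo(λx. (x x), {loop↦0}), 2↦clo(λx. (x x), {loop↦0}), 3↦clo(λx. (x x), {loop↦0}), 4↦clo(λx. (x x), {loop↦0})}, K=[arg]>
→ 15 transitions taken and the configuration is still not final: no result within 15 steps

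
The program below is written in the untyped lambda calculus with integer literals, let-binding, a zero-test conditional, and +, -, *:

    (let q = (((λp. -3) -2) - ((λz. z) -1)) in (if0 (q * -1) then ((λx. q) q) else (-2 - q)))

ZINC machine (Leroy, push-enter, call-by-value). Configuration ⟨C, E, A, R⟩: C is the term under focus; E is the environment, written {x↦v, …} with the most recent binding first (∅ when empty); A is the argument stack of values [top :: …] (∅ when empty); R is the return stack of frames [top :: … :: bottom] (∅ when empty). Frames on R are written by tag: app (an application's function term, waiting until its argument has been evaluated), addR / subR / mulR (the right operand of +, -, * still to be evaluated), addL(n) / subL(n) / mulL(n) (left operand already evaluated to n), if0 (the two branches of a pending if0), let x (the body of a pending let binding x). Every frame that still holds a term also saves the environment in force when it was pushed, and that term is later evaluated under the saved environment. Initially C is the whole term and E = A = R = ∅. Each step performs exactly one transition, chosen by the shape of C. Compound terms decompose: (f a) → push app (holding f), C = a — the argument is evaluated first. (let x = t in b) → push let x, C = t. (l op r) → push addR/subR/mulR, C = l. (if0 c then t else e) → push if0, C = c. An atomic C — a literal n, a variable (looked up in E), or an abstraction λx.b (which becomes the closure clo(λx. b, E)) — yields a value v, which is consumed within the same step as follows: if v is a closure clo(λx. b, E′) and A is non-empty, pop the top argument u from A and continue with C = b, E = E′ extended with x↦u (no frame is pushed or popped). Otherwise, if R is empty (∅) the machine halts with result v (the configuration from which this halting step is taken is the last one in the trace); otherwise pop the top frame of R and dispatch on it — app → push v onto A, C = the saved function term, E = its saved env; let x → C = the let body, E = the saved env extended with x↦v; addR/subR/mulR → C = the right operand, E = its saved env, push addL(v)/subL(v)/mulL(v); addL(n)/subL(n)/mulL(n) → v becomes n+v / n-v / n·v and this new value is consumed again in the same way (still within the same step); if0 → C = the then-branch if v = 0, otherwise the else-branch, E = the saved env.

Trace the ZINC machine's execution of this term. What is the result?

0. <C=(let q = (((λp. -3) -2) - ((λz. z) -1)) in (if0 (q * -1) then ((λx. q) q) else (-2 - q))), E=∅, A=∅, R=∅>
1. <C=(((λp. -3) -2) - ((λz. z) -1)), E=∅, A=∅, R=[let q]>
2. <C=((λp. -3) -2), E=∅, A=∅, R=[subR :: let q]>
3. <C=-2, E=∅, A=∅, R=[app :: subR :: let q]>
4. <C=(λp. -3), E=∅, A=[-2], R=[subR :: let q]>
5. <C=-3, E={p↦-2}, A=∅, R=[subR :: let q]>
6. <C=((λz. z) -1), E=∅, A=∅, R=[subL(-3) :: let q]>
7. <C=-1, E=∅, A=∅, R=[app :: subL(-3) :: let q]>
8. <C=(λz. z), E=∅, A=[-1], R=[subL(-3) :: let q]>
9. <C=z, E={z↦-1}, A=∅, R=[subL(-3) :: let q]>
10. <C=(if0 (q * -1) then ((λx. q) q) else (-2 - q)), E={q↦-2}, A=∅, R=∅>
11. <C=(q * -1), E={q↦-2}, A=∅, R=[if0]>
12. <C=q, E={q↦-2}, A=∅, R=[mulR :: if0]>
13. <C=-1, E={q↦-2}, A=∅, R=[mulL(-2) :: if0]>
14. <C=(-2 - q), E={q↦-2}, A=∅, R=∅>
15. <C=-2, E={q↦-2}, A=∅, R=[subR]>
16. <C=q, E={q↦-2}, A=∅, R=[subL(-2)]>
→ final value 0

Answer: 0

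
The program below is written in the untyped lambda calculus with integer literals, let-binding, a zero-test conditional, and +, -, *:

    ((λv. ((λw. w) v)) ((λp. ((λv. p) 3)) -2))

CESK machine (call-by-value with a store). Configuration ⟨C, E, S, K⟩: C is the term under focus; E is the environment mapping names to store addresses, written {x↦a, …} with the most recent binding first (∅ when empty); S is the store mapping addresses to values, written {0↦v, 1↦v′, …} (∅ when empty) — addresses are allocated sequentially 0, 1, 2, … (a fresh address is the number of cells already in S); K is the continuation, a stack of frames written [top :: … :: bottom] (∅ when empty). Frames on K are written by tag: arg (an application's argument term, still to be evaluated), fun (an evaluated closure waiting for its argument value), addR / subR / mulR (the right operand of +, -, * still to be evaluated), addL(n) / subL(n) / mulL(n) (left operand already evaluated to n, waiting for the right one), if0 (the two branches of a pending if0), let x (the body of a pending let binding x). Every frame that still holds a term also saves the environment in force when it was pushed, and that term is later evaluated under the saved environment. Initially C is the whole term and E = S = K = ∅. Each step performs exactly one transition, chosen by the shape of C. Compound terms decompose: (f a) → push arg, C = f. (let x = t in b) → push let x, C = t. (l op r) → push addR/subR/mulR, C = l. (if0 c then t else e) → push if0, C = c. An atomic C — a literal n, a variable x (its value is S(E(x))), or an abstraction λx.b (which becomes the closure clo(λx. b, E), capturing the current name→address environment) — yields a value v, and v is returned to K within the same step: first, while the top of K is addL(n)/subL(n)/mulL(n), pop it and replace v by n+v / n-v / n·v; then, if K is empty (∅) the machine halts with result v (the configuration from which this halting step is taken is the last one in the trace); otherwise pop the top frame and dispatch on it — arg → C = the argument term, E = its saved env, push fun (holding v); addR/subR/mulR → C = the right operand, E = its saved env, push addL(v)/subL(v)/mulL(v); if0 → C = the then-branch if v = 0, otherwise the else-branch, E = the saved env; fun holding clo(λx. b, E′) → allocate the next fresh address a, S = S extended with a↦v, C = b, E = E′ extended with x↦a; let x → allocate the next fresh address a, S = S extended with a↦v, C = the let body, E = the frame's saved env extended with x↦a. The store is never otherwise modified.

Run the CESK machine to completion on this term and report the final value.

Answer: -2

Derivation:
0. [C=((λv. ((λw. w) v)) ((λp. ((λv. p) 3)) -2)) | E=∅ | S=∅ | K=∅]
1. [C=(λv. ((λw. w) v)) | E=∅ | S=∅ | K=[arg]]
2. [C=((λp. ((λv. p) 3)) -2) | E=∅ | S=∅ | K=[fun]]
3. [C=(λp. ((λv. p) 3)) | E=∅ | S=∅ | K=[arg :: fun]]
4. [C=-2 | E=∅ | S=∅ | K=[fun :: fun]]
5. [C=((λv. p) 3) | E={p↦0} | S={0↦-2} | K=[fun]]
6. [C=(λv. p) | E={p↦0} | S={0↦-2} | K=[arg :: fun]]
7. [C=3 | E={p↦0} | S={0↦-2} | K=[fun :: fun]]
8. [C=p | E={v↦1, p↦0} | S={0↦-2, 1↦3} | K=[fun]]
9. [C=((λw. w) v) | E={v↦2} | S={0↦-2, 1↦3, 2↦-2} | K=∅]
10. [C=(λw. w) | E={v↦2} | S={0↦-2, 1↦3, 2↦-2} | K=[arg]]
11. [C=v | E={v↦2} | S={0↦-2, 1↦3, 2↦-2} | K=[fun]]
12. [C=w | E={w↦3, v↦2} | S={0↦-2, 1↦3, 2↦-2, 3↦-2} | K=∅]
→ final value -2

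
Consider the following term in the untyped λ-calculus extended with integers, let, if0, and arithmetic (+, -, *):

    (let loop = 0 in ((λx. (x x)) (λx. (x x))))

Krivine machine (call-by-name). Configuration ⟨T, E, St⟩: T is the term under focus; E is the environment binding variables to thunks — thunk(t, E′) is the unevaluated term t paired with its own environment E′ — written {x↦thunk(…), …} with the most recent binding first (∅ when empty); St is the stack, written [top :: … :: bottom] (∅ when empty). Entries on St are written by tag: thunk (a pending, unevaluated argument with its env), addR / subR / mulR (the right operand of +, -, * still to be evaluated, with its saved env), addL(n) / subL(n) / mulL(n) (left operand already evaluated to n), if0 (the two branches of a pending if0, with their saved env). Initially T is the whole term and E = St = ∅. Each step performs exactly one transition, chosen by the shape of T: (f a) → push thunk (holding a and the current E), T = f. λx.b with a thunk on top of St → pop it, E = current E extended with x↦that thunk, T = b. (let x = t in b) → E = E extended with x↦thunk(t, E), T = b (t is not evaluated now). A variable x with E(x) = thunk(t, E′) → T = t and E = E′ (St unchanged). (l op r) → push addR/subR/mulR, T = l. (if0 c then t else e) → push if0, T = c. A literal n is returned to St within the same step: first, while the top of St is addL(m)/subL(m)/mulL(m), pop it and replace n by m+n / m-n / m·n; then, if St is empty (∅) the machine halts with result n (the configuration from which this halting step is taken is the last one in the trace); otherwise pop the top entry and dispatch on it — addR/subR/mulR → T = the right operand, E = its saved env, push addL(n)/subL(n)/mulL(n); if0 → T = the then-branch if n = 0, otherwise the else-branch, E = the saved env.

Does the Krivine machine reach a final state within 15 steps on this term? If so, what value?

[0] [T=(let loop = 0 in ((λx. (x x)) (λx. (x x)))) | E=∅ | St=∅]
[1] [T=((λx. (x x)) (λx. (x x))) | E={loop↦thunk(0, ∅)} | St=∅]
[2] [T=(λx. (x x)) | E={loop↦thunk(0, ∅)} | St=[thunk]]
[3] [T=(x x) | E={x↦thunk((λx. (x x)), {loop↦thunk(0, ∅)}), loop↦thunk(0, ∅)} | St=∅]
[4] [T=x | E={x↦thunk((λx. (x x)), {loop↦thunk(0, ∅)}), loop↦thunk(0, ∅)} | St=[thunk]]
[5] [T=(λx. (x x)) | E={loop↦thunk(0, ∅)} | St=[thunk]]
[6] [T=(x x) | E={x↦thunk(x, {x↦thunk((λx. (x x)), {loop↦thunk(0, ∅)}), loop↦thunk(0, ∅)}), loop↦thunk(0, ∅)} | St=∅]
[7] [T=x | E={x↦thunk(x, {x↦thunk((λx. (x x)), {loop↦thunk(0, ∅)}), loop↦thunk(0, ∅)}), loop↦thunk(0, ∅)} | St=[thunk]]
[8] [T=x | E={x↦thunk((λx. (x x)), {loop↦thunk(0, ∅)}), loop↦thunk(0, ∅)} | St=[thunk]]
[9] [T=(λx. (x x)) | E={loop↦thunk(0, ∅)} | St=[thunk]]
[10] [T=(x x) | E={x↦thunk(x, {x↦thunk(x, {x↦thunk((λx. (x x)), {loop↦thunk(0, ∅)}), loop↦thunk(0, ∅)}), loop↦thunk(0, ∅)}), loop↦thunk(0, ∅)} | St=∅]
[11] [T=x | E={x↦thunk(x, {x↦thunk(x, {x↦thunk((λx. (x x)), {loop↦thunk(0, ∅)}), loop↦thunk(0, ∅)}), loop↦thunk(0, ∅)}), loop↦thunk(0, ∅)} | St=[thunk]]
[12] [T=x | E={x↦thunk(x, {x↦thunk((λx. (x x)), {loop↦thunk(0, ∅)}), loop↦thunk(0, ∅)}), loop↦thunk(0, ∅)} | St=[thunk]]
[13] [T=x | E={x↦thunk((λx. (x x)), {loop↦thunk(0, ∅)}), loop↦thunk(0, ∅)} | St=[thunk]]
[14] [T=(λx. (x x)) | E={loop↦thunk(0, ∅)} | St=[thunk]]
[15] [T=(x x) | E={x↦thunk(x, {x↦thunk(x, {x↦thunk(x, {x↦thunk((λx. (x x)), {loop↦thunk(0, ∅)}), loop↦thunk(0, ∅)}), loop↦thunk(0, ∅)}), loop↦thunk(0, ∅)}), loop↦thunk(0, ∅)} | St=∅]
→ 15 transitions taken and the configuration is still not final: no result within 15 steps

Answer: DIVERGES (no final state within 15 steps)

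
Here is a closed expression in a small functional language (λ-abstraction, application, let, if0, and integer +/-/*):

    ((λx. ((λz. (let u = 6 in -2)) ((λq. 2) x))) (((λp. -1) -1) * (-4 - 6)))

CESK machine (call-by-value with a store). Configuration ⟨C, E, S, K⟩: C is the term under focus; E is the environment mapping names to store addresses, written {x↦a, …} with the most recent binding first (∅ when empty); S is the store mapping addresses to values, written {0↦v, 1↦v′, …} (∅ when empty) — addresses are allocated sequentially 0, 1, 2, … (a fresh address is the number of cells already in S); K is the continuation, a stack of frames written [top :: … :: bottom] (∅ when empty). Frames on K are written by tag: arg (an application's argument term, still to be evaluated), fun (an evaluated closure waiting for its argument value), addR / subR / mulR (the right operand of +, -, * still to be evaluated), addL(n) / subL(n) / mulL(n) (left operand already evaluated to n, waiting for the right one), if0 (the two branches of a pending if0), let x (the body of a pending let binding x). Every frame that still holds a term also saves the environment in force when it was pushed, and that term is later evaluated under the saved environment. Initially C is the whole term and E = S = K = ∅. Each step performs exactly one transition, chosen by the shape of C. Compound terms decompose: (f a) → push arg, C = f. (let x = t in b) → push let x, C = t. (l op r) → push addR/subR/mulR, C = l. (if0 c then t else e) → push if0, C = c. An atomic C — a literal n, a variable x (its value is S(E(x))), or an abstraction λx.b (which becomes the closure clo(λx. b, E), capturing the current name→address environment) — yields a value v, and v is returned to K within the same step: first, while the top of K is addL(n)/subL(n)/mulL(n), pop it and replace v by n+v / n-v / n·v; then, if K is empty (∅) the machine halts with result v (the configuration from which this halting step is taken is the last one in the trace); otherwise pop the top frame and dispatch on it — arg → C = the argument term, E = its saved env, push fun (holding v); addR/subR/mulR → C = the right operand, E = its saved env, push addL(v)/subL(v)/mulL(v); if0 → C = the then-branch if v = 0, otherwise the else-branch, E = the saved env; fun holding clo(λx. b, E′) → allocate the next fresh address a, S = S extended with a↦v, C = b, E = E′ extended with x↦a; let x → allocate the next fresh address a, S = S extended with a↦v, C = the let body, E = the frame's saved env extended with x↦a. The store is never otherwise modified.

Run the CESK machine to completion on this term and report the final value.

step 0: ⟨C=((λx. ((λz. (let u = 6 in -2)) ((λq. 2) x))) (((λp. -1) -1) * (-4 - 6))); E=∅; S=∅; K=∅⟩
step 1: ⟨C=(λx. ((λz. (let u = 6 in -2)) ((λq. 2) x))); E=∅; S=∅; K=[arg]⟩
step 2: ⟨C=(((λp. -1) -1) * (-4 - 6)); E=∅; S=∅; K=[fun]⟩
step 3: ⟨C=((λp. -1) -1); E=∅; S=∅; K=[mulR :: fun]⟩
step 4: ⟨C=(λp. -1); E=∅; S=∅; K=[arg :: mulR :: fun]⟩
step 5: ⟨C=-1; E=∅; S=∅; K=[fun :: mulR :: fun]⟩
step 6: ⟨C=-1; E={p↦0}; S={0↦-1}; K=[mulR :: fun]⟩
step 7: ⟨C=(-4 - 6); E=∅; S={0↦-1}; K=[mulL(-1) :: fun]⟩
step 8: ⟨C=-4; E=∅; S={0↦-1}; K=[subR :: mulL(-1) :: fun]⟩
step 9: ⟨C=6; E=∅; S={0↦-1}; K=[subL(-4) :: mulL(-1) :: fun]⟩
step 10: ⟨C=((λz. (let u = 6 in -2)) ((λq. 2) x)); E={x↦1}; S={0↦-1, 1↦10}; K=∅⟩
step 11: ⟨C=(λz. (let u = 6 in -2)); E={x↦1}; S={0↦-1, 1↦10}; K=[arg]⟩
step 12: ⟨C=((λq. 2) x); E={x↦1}; S={0↦-1, 1↦10}; K=[fun]⟩
step 13: ⟨C=(λq. 2); E={x↦1}; S={0↦-1, 1↦10}; K=[arg :: fun]⟩
step 14: ⟨C=x; E={x↦1}; S={0↦-1, 1↦10}; K=[fun :: fun]⟩
step 15: ⟨C=2; E={q↦2, x↦1}; S={0↦-1, 1↦10, 2↦10}; K=[fun]⟩
step 16: ⟨C=(let u = 6 in -2); E={z↦3, x↦1}; S={0↦-1, 1↦10, 2↦10, 3↦2}; K=∅⟩
step 17: ⟨C=6; E={z↦3, x↦1}; S={0↦-1, 1↦10, 2↦10, 3↦2}; K=[let u]⟩
step 18: ⟨C=-2; E={u↦4, z↦3, x↦1}; S={0↦-1, 1↦10, 2↦10, 3↦2, 4↦6}; K=∅⟩
→ final value -2

Answer: -2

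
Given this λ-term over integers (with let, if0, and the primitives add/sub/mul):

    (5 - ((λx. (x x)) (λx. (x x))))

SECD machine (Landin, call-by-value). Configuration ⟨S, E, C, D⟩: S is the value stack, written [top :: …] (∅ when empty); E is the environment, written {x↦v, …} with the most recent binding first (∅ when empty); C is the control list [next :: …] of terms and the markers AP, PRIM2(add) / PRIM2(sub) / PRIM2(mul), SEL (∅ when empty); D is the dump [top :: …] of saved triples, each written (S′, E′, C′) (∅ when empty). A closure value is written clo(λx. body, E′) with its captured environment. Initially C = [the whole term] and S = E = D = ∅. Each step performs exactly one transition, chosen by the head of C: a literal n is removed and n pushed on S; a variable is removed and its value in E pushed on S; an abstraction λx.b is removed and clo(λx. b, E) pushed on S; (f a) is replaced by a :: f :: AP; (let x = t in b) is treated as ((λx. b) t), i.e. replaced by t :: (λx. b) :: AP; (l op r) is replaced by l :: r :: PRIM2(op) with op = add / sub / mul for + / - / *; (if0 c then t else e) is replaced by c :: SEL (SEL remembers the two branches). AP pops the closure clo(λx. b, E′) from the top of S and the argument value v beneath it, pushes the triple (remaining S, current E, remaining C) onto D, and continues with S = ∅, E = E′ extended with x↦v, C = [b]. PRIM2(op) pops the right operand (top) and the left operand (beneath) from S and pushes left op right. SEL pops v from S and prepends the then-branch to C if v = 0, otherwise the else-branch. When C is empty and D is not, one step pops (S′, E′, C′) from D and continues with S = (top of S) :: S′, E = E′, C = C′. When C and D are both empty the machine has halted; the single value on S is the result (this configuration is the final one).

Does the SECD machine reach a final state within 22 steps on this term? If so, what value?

Answer: DIVERGES (no final state within 22 steps)

Machine steps:
0. [S=∅ | E=∅ | C=[(5 - ((λx. (x x)) (λx. (x x))))] | D=∅]
1. [S=∅ | E=∅ | C=[5 :: ((λx. (x x)) (λx. (x x))) :: PRIM2(sub)] | D=∅]
2. [S=[5] | E=∅ | C=[((λx. (x x)) (λx. (x x))) :: PRIM2(sub)] | D=∅]
3. [S=[5] | E=∅ | C=[(λx. (x x)) :: (λx. (x x)) :: AP :: PRIM2(sub)] | D=∅]
4. [S=[clo(λx. (x x), ∅) :: 5] | E=∅ | C=[(λx. (x x)) :: AP :: PRIM2(sub)] | D=∅]
5. [S=[clo(λx. (x x), ∅) :: clo(λx. (x x), ∅) :: 5] | E=∅ | C=[AP :: PRIM2(sub)] | D=∅]
6. [S=∅ | E={x↦clo(λx. (x x), ∅)} | C=[(x x)] | D=[([5], ∅, [PRIM2(sub)])]]
7. [S=∅ | E={x↦clo(λx. (x x), ∅)} | C=[x :: x :: AP] | D=[([5], ∅, [PRIM2(sub)])]]
8. [S=[clo(λx. (x x), ∅)] | E={x↦clo(λx. (x x), ∅)} | C=[x :: AP] | D=[([5], ∅, [PRIM2(sub)])]]
9. [S=[clo(λx. (x x), ∅) :: clo(λx. (x x), ∅)] | E={x↦clo(λx. (x x), ∅)} | C=[AP] | D=[([5], ∅, [PRIM2(sub)])]]
10. [S=∅ | E={x↦clo(λx. (x x), ∅)} | C=[(x x)] | D=[(∅, {x↦clo(λx. (x x), ∅)}, ∅) :: ([5], ∅, [PRIM2(sub)])]]
11. [S=∅ | E={x↦clo(λx. (x x), ∅)} | C=[x :: x :: AP] | D=[(∅, {x↦clo(λx. (x x), ∅)}, ∅) :: ([5], ∅, [PRIM2(sub)])]]
12. [S=[clo(λx. (x x), ∅)] | E={x↦clo(λx. (x x), ∅)} | C=[x :: AP] | D=[(∅, {x↦clo(λx. (x x), ∅)}, ∅) :: ([5], ∅, [PRIM2(sub)])]]
13. [S=[clo(λx. (x x), ∅) :: clo(λx. (x x), ∅)] | E={x↦clo(λx. (x x), ∅)} | C=[AP] | D=[(∅, {x↦clo(λx. (x x), ∅)}, ∅) :: ([5], ∅, [PRIM2(sub)])]]
14. [S=∅ | E={x↦clo(λx. (x x), ∅)} | C=[(x x)] | D=[(∅, {x↦clo(λx. (x x), ∅)}, ∅) :: (∅, {x↦clo(λx. (x x), ∅)}, ∅) :: ([5], ∅, [PRIM2(sub)])]]
15. [S=∅ | E={x↦clo(λx. (x x), ∅)} | C=[x :: x :: AP] | D=[(∅, {x↦clo(λx. (x x), ∅)}, ∅) :: (∅, {x↦clo(λx. (x x), ∅)}, ∅) :: ([5], ∅, [PRIM2(sub)])]]
16. [S=[clo(λx. (x x), ∅)] | E={x↦clo(λx. (x x), ∅)} | C=[x :: AP] | D=[(∅, {x↦clo(λx. (x x), ∅)}, ∅) :: (∅, {x↦clo(λx. (x x), ∅)}, ∅) :: ([5], ∅, [PRIM2(sub)])]]
17. [S=[clo(λx. (x x), ∅) :: clo(λx. (x x), ∅)] | E={x↦clo(λx. (x x), ∅)} | C=[AP] | D=[(∅, {x↦clo(λx. (x x), ∅)}, ∅) :: (∅, {x↦clo(λx. (x x), ∅)}, ∅) :: ([5], ∅, [PRIM2(sub)])]]
18. [S=∅ | E={x↦clo(λx. (x x), ∅)} | C=[(x x)] | D=[(∅, {x↦clo(λx. (x x), ∅)}, ∅) :: (∅, {x↦clo(λx. (x x), ∅)}, ∅) :: (∅, {x↦clo(λx. (x x), ∅)}, ∅) :: ([5], ∅, [PRIM2(sub)])]]
19. [S=∅ | E={x↦clo(λx. (x x), ∅)} | C=[x :: x :: AP] | D=[(∅, {x↦clo(λx. (x x), ∅)}, ∅) :: (∅, {x↦clo(λx. (x x), ∅)}, ∅) :: (∅, {x↦clo(λx. (x x), ∅)}, ∅) :: ([5], ∅, [PRIM2(sub)])]]
20. [S=[clo(λx. (x x), ∅)] | E={x↦clo(λx. (x x), ∅)} | C=[x :: AP] | D=[(∅, {x↦clo(λx. (x x), ∅)}, ∅) :: (∅, {x↦clo(λx. (x x), ∅)}, ∅) :: (∅, {x↦clo(λx. (x x), ∅)}, ∅) :: ([5], ∅, [PRIM2(sub)])]]
21. [S=[clo(λx. (x x), ∅) :: clo(λx. (x x), ∅)] | E={x↦clo(λx. (x x), ∅)} | C=[AP] | D=[(∅, {x↦clo(λx. (x x), ∅)}, ∅) :: (∅, {x↦clo(λx. (x x), ∅)}, ∅) :: (∅, {x↦clo(λx. (x x), ∅)}, ∅) :: ([5], ∅, [PRIM2(sub)])]]
22. [S=∅ | E={x↦clo(λx. (x x), ∅)} | C=[(x x)] | D=[(∅, {x↦clo(λx. (x x), ∅)}, ∅) :: (∅, {x↦clo(λx. (x x), ∅)}, ∅) :: (∅, {x↦clo(λx. (x x), ∅)}, ∅) :: (∅, {x↦clo(λx. (x x), ∅)}, ∅) :: ([5], ∅, [PRIM2(sub)])]]
→ 22 transitions taken and the configuration is still not final: no result within 22 steps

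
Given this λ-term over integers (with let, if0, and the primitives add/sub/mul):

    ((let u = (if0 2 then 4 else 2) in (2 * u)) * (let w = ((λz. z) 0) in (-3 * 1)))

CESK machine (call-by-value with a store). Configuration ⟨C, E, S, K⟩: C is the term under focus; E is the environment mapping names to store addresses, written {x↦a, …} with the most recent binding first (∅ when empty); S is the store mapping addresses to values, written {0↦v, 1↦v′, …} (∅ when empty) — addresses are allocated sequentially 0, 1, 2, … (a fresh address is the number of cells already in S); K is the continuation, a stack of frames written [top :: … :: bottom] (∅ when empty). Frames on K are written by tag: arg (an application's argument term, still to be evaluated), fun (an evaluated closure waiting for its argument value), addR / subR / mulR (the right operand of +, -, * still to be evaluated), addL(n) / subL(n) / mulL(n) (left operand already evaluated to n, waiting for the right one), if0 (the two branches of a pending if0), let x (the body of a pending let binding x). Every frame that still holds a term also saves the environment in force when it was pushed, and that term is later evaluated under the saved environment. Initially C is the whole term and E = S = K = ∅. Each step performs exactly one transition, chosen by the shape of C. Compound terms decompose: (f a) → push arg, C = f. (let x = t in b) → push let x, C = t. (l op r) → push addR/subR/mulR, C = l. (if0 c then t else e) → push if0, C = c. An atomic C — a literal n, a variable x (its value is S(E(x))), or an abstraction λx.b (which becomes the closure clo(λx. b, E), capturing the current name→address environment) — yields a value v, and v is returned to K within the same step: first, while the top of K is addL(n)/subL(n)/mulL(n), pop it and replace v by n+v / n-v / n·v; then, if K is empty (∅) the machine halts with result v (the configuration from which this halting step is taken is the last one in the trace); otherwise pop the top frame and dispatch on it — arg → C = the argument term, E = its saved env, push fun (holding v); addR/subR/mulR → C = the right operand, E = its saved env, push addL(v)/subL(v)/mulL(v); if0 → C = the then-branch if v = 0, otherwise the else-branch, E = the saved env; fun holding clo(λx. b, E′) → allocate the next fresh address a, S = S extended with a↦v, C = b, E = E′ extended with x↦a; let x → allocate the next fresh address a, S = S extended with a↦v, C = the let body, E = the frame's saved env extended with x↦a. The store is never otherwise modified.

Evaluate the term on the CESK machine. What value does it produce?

[0] [C=((let u = (if0 2 then 4 else 2) in (2 * u)) * (let w = ((λz. z) 0) in (-3 * 1))) | E=∅ | S=∅ | K=∅]
[1] [C=(let u = (if0 2 then 4 else 2) in (2 * u)) | E=∅ | S=∅ | K=[mulR]]
[2] [C=(if0 2 then 4 else 2) | E=∅ | S=∅ | K=[let u :: mulR]]
[3] [C=2 | E=∅ | S=∅ | K=[if0 :: let u :: mulR]]
[4] [C=2 | E=∅ | S=∅ | K=[let u :: mulR]]
[5] [C=(2 * u) | E={u↦0} | S={0↦2} | K=[mulR]]
[6] [C=2 | E={u↦0} | S={0↦2} | K=[mulR :: mulR]]
[7] [C=u | E={u↦0} | S={0↦2} | K=[mulL(2) :: mulR]]
[8] [C=(let w = ((λz. z) 0) in (-3 * 1)) | E=∅ | S={0↦2} | K=[mulL(4)]]
[9] [C=((λz. z) 0) | E=∅ | S={0↦2} | K=[let w :: mulL(4)]]
[10] [C=(λz. z) | E=∅ | S={0↦2} | K=[arg :: let w :: mulL(4)]]
[11] [C=0 | E=∅ | S={0↦2} | K=[fun :: let w :: mulL(4)]]
[12] [C=z | E={z↦1} | S={0↦2, 1↦0} | K=[let w :: mulL(4)]]
[13] [C=(-3 * 1) | E={w↦2} | S={0↦2, 1↦0, 2↦0} | K=[mulL(4)]]
[14] [C=-3 | E={w↦2} | S={0↦2, 1↦0, 2↦0} | K=[mulR :: mulL(4)]]
[15] [C=1 | E={w↦2} | S={0↦2, 1↦0, 2↦0} | K=[mulL(-3) :: mulL(4)]]
→ final value -12

Answer: -12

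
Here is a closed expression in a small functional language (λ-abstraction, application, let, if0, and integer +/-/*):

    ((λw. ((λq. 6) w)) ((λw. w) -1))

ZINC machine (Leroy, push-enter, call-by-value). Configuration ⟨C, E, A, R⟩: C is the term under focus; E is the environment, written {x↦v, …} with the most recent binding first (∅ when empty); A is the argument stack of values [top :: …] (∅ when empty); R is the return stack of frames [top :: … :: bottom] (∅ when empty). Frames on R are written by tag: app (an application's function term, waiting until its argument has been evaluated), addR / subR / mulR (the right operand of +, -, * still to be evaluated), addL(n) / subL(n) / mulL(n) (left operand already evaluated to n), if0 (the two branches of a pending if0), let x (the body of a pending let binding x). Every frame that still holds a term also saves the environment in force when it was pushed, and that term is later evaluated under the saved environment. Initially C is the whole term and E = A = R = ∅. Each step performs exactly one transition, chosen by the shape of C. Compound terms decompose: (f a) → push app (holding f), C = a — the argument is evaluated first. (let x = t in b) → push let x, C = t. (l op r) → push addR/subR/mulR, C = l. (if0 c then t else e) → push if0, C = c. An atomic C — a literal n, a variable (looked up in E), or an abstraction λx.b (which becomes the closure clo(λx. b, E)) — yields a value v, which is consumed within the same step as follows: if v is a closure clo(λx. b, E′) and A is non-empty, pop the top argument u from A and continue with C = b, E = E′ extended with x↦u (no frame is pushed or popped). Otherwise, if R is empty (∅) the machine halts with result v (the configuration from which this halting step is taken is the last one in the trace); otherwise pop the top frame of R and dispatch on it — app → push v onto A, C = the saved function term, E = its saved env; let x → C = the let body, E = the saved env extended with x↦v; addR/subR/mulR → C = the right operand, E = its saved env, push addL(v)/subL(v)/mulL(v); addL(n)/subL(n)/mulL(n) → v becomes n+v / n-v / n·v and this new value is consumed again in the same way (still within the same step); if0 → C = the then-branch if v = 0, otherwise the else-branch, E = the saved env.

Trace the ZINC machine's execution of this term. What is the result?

Answer: 6

Machine steps:
[0] <C=((λw. ((λq. 6) w)) ((λw. w) -1)), E=∅, A=∅, R=∅>
[1] <C=((λw. w) -1), E=∅, A=∅, R=[app]>
[2] <C=-1, E=∅, A=∅, R=[app :: app]>
[3] <C=(λw. w), E=∅, A=[-1], R=[app]>
[4] <C=w, E={w↦-1}, A=∅, R=[app]>
[5] <C=(λw. ((λq. 6) w)), E=∅, A=[-1], R=∅>
[6] <C=((λq. 6) w), E={w↦-1}, A=∅, R=∅>
[7] <C=w, E={w↦-1}, A=∅, R=[app]>
[8] <C=(λq. 6), E={w↦-1}, A=[-1], R=∅>
[9] <C=6, E={q↦-1, w↦-1}, A=∅, R=∅>
→ final value 6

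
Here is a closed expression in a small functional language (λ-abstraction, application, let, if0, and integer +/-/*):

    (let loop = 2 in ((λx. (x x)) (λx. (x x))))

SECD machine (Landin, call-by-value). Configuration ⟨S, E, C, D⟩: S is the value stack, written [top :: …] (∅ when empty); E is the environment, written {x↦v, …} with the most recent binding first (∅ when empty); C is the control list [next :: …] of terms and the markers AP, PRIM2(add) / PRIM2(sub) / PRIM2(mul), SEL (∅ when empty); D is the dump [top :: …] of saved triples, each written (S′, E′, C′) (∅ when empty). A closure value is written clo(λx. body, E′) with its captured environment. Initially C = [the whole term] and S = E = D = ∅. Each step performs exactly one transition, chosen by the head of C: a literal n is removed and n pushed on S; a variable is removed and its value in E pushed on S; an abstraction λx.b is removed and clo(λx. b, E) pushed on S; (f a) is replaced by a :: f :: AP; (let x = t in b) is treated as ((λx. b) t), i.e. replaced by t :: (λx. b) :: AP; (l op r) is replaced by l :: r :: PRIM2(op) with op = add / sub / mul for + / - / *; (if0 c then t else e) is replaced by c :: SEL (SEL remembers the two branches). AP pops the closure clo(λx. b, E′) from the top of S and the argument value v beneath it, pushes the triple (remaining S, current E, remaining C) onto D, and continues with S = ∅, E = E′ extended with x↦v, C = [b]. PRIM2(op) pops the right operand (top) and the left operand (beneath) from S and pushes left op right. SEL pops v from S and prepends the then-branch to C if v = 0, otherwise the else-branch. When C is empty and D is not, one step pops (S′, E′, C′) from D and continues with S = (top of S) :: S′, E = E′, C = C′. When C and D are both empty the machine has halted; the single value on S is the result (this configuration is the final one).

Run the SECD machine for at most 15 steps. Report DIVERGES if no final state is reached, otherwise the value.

Answer: DIVERGES (no final state within 15 steps)

Machine steps:
step 0: [S=∅ | E=∅ | C=[(let loop = 2 in ((λx. (x x)) (λx. (x x))))] | D=∅]
step 1: [S=∅ | E=∅ | C=[2 :: (λloop. ((λx. (x x)) (λx. (x x)))) :: AP] | D=∅]
step 2: [S=[2] | E=∅ | C=[(λloop. ((λx. (x x)) (λx. (x x)))) :: AP] | D=∅]
step 3: [S=[clo(λloop. ((λx. (x x)) (λx. (x x))), ∅) :: 2] | E=∅ | C=[AP] | D=∅]
step 4: [S=∅ | E={loop↦2} | C=[((λx. (x x)) (λx. (x x)))] | D=[(∅, ∅, ∅)]]
step 5: [S=∅ | E={loop↦2} | C=[(λx. (x x)) :: (λx. (x x)) :: AP] | D=[(∅, ∅, ∅)]]
step 6: [S=[clo(λx. (x x), {loop↦2})] | E={loop↦2} | C=[(λx. (x x)) :: AP] | D=[(∅, ∅, ∅)]]
step 7: [S=[clo(λx. (x x), {loop↦2}) :: clo(λx. (x x), {loop↦2})] | E={loop↦2} | C=[AP] | D=[(∅, ∅, ∅)]]
step 8: [S=∅ | E={x↦clo(λx. (x x), {loop↦2}), loop↦2} | C=[(x x)] | D=[(∅, {loop↦2}, ∅) :: (∅, ∅, ∅)]]
step 9: [S=∅ | E={x↦clo(λx. (x x), {loop↦2}), loop↦2} | C=[x :: x :: AP] | D=[(∅, {loop↦2}, ∅) :: (∅, ∅, ∅)]]
step 10: [S=[clo(λx. (x x), {loop↦2})] | E={x↦clo(λx. (x x), {loop↦2}), loop↦2} | C=[x :: AP] | D=[(∅, {loop↦2}, ∅) :: (∅, ∅, ∅)]]
step 11: [S=[clo(λx. (x x), {loop↦2}) :: clo(λx. (x x), {loop↦2})] | E={x↦clo(λx. (x x), {loop↦2}), loop↦2} | C=[AP] | D=[(∅, {loop↦2}, ∅) :: (∅, ∅, ∅)]]
step 12: [S=∅ | E={x↦clo(λx. (x x), {loop↦2}), loop↦2} | C=[(x x)] | D=[(∅, {x↦clo(λx. (x x), {loop↦2}), loop↦2}, ∅) :: (∅, {loop↦2}, ∅) :: (∅, ∅, ∅)]]
step 13: [S=∅ | E={x↦clo(λx. (x x), {loop↦2}), loop↦2} | C=[x :: x :: AP] | D=[(∅, {x↦clo(λx. (x x), {loop↦2}), loop↦2}, ∅) :: (∅, {loop↦2}, ∅) :: (∅, ∅, ∅)]]
step 14: [S=[clo(λx. (x x), {loop↦2})] | E={x↦clo(λx. (x x), {loop↦2}), loop↦2} | C=[x :: AP] | D=[(∅, {x↦clo(λx. (x x), {loop↦2}), loop↦2}, ∅) :: (∅, {loop↦2}, ∅) :: (∅, ∅, ∅)]]
step 15: [S=[clo(λx. (x x), {loop↦2}) :: clo(λx. (x x), {loop↦2})] | E={x↦clo(λx. (x x), {loop↦2}), loop↦2} | C=[AP] | D=[(∅, {x↦clo(λx. (x x), {loop↦2}), loop↦2}, ∅) :: (∅, {loop↦2}, ∅) :: (∅, ∅, ∅)]]
→ 15 transitions taken and the configuration is still not final: no result within 15 steps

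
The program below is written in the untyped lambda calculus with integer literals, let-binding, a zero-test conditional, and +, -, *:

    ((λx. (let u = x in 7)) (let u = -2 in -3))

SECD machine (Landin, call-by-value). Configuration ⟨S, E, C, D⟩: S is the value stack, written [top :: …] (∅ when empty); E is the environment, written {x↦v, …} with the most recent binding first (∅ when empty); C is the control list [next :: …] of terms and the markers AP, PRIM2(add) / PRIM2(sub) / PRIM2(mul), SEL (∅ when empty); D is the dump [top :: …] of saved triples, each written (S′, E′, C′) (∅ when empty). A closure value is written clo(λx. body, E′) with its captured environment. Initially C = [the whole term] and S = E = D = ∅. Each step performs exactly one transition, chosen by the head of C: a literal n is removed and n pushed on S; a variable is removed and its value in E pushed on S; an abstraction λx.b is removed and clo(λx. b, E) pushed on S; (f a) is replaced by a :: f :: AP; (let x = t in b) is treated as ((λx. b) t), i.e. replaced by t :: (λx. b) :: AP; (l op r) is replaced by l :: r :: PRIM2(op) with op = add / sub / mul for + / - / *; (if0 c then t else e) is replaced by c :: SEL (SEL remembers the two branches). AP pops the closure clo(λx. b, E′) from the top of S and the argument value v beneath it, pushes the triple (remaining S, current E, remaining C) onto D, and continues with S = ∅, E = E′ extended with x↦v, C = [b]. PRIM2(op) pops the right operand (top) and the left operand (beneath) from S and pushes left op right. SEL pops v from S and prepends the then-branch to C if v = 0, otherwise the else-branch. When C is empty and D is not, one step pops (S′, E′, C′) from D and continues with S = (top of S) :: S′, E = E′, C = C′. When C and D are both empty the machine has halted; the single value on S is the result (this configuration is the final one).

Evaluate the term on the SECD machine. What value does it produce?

Answer: 7

Execution trace:
0. ⟨S=∅; E=∅; C=[((λx. (let u = x in 7)) (let u = -2 in -3))]; D=∅⟩
1. ⟨S=∅; E=∅; C=[(let u = -2 in -3) :: (λx. (let u = x in 7)) :: AP]; D=∅⟩
2. ⟨S=∅; E=∅; C=[-2 :: (λu. -3) :: AP :: (λx. (let u = x in 7)) :: AP]; D=∅⟩
3. ⟨S=[-2]; E=∅; C=[(λu. -3) :: AP :: (λx. (let u = x in 7)) :: AP]; D=∅⟩
4. ⟨S=[clo(λu. -3, ∅) :: -2]; E=∅; C=[AP :: (λx. (let u = x in 7)) :: AP]; D=∅⟩
5. ⟨S=∅; E={u↦-2}; C=[-3]; D=[(∅, ∅, [(λx. (let u = x in 7)) :: AP])]⟩
6. ⟨S=[-3]; E={u↦-2}; C=∅; D=[(∅, ∅, [(λx. (let u = x in 7)) :: AP])]⟩
7. ⟨S=[-3]; E=∅; C=[(λx. (let u = x in 7)) :: AP]; D=∅⟩
8. ⟨S=[clo(λx. (let u = x in 7), ∅) :: -3]; E=∅; C=[AP]; D=∅⟩
9. ⟨S=∅; E={x↦-3}; C=[(let u = x in 7)]; D=[(∅, ∅, ∅)]⟩
10. ⟨S=∅; E={x↦-3}; C=[x :: (λu. 7) :: AP]; D=[(∅, ∅, ∅)]⟩
11. ⟨S=[-3]; E={x↦-3}; C=[(λu. 7) :: AP]; D=[(∅, ∅, ∅)]⟩
12. ⟨S=[clo(λu. 7, {x↦-3}) :: -3]; E={x↦-3}; C=[AP]; D=[(∅, ∅, ∅)]⟩
13. ⟨S=∅; E={u↦-3, x↦-3}; C=[7]; D=[(∅, {x↦-3}, ∅) :: (∅, ∅, ∅)]⟩
14. ⟨S=[7]; E={u↦-3, x↦-3}; C=∅; D=[(∅, {x↦-3}, ∅) :: (∅, ∅, ∅)]⟩
15. ⟨S=[7]; E={x↦-3}; C=∅; D=[(∅, ∅, ∅)]⟩
16. ⟨S=[7]; E=∅; C=∅; D=∅⟩
→ final value 7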